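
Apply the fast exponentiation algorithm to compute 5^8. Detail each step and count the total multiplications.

Computing 5^8 by squaring (build up from 5^1; each line after the first costs one multiplication):

5^1 = 5
5^2 = (5^1)^2 = 5^2 = 25
5^4 = (5^2)^2 = 25^2 = 625
5^8 = (5^4)^2 = 625^2 = 390625

Result: 390625
Multiplications needed: 3 (3 lines after 5^1)

5^8 = 390625. Using exponentiation by squaring, this requires 3 multiplications. The key idea: if the exponent is even, square the half-power; if odd, multiply by the base once.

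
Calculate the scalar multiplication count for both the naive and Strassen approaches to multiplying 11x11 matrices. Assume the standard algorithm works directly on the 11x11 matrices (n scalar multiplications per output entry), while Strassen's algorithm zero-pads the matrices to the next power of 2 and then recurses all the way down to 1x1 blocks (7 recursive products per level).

Matrix multiplication for 11x11 matrices:

Strassen's algorithm requires power-of-2 dimensions. Pad 11x11 to 16x16 (next power of 2).

Standard algorithm: 11^3 = 1331 multiplications
Strassen's algorithm: 7^(log2(16)) = 7^4 = 2401 multiplications
Difference: 1331 - 2401 = -1070 (Strassen uses MORE here due to padding overhead — for small or just-over-power-of-2 n, padding can outweigh the per-level savings)

Standard: 1331 multiplications (11^3). Strassen: 2401 multiplications (7^4, after padding to 16x16). Strassen reduces 8 recursive multiplications to 7 at each level.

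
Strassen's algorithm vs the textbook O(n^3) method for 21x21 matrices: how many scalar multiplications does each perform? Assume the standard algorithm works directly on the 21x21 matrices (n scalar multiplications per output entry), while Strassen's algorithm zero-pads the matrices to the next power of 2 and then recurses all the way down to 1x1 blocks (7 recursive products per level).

Matrix multiplication for 21x21 matrices:

Strassen's algorithm requires power-of-2 dimensions. Pad 21x21 to 32x32 (next power of 2).

Standard algorithm: 21^3 = 9261 multiplications
Strassen's algorithm: 7^(log2(32)) = 7^5 = 16807 multiplications
Difference: 9261 - 16807 = -7546 (Strassen uses MORE here due to padding overhead — for small or just-over-power-of-2 n, padding can outweigh the per-level savings)

Standard: 9261 multiplications (21^3). Strassen: 16807 multiplications (7^5, after padding to 32x32). Strassen reduces 8 recursive multiplications to 7 at each level.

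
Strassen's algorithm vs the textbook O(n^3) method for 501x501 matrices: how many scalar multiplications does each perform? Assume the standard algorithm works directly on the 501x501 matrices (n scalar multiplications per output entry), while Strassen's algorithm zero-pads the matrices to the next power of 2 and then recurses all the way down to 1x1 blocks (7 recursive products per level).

Matrix multiplication for 501x501 matrices:

Strassen's algorithm requires power-of-2 dimensions. Pad 501x501 to 512x512 (next power of 2).

Standard algorithm: 501^3 = 125751501 multiplications
Strassen's algorithm: 7^(log2(512)) = 7^9 = 40353607 multiplications
Savings: 125751501 - 40353607 = 85397894 multiplications

Standard: 125751501 multiplications (501^3). Strassen: 40353607 multiplications (7^9, after padding to 512x512). Strassen reduces 8 recursive multiplications to 7 at each level.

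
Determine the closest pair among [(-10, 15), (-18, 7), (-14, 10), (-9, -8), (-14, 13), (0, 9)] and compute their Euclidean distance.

Computing all pairwise distances among 6 points:

d((-10, 15), (-18, 7)) = 11.3137
d((-10, 15), (-14, 10)) = 6.4031
d((-10, 15), (-9, -8)) = 23.0217
d((-10, 15), (-14, 13)) = 4.4721
d((-10, 15), (0, 9)) = 11.6619
d((-18, 7), (-14, 10)) = 5.0
d((-18, 7), (-9, -8)) = 17.4929
d((-18, 7), (-14, 13)) = 7.2111
d((-18, 7), (0, 9)) = 18.1108
d((-14, 10), (-9, -8)) = 18.6815
d((-14, 10), (-14, 13)) = 3.0 <-- minimum
d((-14, 10), (0, 9)) = 14.0357
d((-9, -8), (-14, 13)) = 21.587
d((-9, -8), (0, 9)) = 19.2354
d((-14, 13), (0, 9)) = 14.5602

Closest pair: (-14, 10) and (-14, 13) with distance 3.0

The closest pair is (-14, 10) and (-14, 13) with Euclidean distance 3.0. For 6 points, brute-force pairwise comparison is shown above. For large n, the divide-and-conquer algorithm (sort by x, recurse on halves, check the dividing strip) achieves O(n log n).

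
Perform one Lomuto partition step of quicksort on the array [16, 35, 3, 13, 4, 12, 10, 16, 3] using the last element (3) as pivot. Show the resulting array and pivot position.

Lomuto partition with pivot = 3:

Initial array: [16, 35, 3, 13, 4, 12, 10, 16, 3]

arr[0]=16 > 3: no swap
arr[1]=35 > 3: no swap
arr[2]=3 <= 3: swap with position 0, array becomes [3, 35, 16, 13, 4, 12, 10, 16, 3]
arr[3]=13 > 3: no swap
arr[4]=4 > 3: no swap
arr[5]=12 > 3: no swap
arr[6]=10 > 3: no swap
arr[7]=16 > 3: no swap

Place pivot at position 1: [3, 3, 16, 13, 4, 12, 10, 16, 35]
Pivot position: 1

After partitioning with pivot 3, the array becomes [3, 3, 16, 13, 4, 12, 10, 16, 35]. The pivot is placed at index 1. All elements to the left of the pivot are <= 3, and all elements to the right are > 3.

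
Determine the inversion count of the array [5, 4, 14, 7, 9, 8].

Finding inversions in [5, 4, 14, 7, 9, 8]:

(0, 1): arr[0]=5 > arr[1]=4
(2, 3): arr[2]=14 > arr[3]=7
(2, 4): arr[2]=14 > arr[4]=9
(2, 5): arr[2]=14 > arr[5]=8
(4, 5): arr[4]=9 > arr[5]=8

Total inversions: 5

The array has 5 inversion(s): (0,1), (2,3), (2,4), (2,5), (4,5). Each pair (i,j) satisfies i < j and arr[i] > arr[j].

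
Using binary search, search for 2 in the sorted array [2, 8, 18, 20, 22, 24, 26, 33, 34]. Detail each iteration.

Binary search for 2 in [2, 8, 18, 20, 22, 24, 26, 33, 34]:

lo=0, hi=8, mid=4, arr[mid]=22 -> 22 > 2, search left half
lo=0, hi=3, mid=1, arr[mid]=8 -> 8 > 2, search left half
lo=0, hi=0, mid=0, arr[mid]=2 -> Found target at index 0!

Binary search finds 2 at index 0 after 3 comparisons. The search repeatedly halves the search space by comparing with the middle element.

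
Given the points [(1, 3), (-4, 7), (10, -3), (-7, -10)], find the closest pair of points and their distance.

Computing all pairwise distances among 4 points:

d((1, 3), (-4, 7)) = 6.4031 <-- minimum
d((1, 3), (10, -3)) = 10.8167
d((1, 3), (-7, -10)) = 15.2643
d((-4, 7), (10, -3)) = 17.2047
d((-4, 7), (-7, -10)) = 17.2627
d((10, -3), (-7, -10)) = 18.3848

Closest pair: (1, 3) and (-4, 7) with distance 6.4031

The closest pair is (1, 3) and (-4, 7) with Euclidean distance 6.4031. For 4 points, brute-force pairwise comparison is shown above. For large n, the divide-and-conquer algorithm (sort by x, recurse on halves, check the dividing strip) achieves O(n log n).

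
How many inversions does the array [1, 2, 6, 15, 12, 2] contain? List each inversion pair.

Finding inversions in [1, 2, 6, 15, 12, 2]:

(2, 5): arr[2]=6 > arr[5]=2
(3, 4): arr[3]=15 > arr[4]=12
(3, 5): arr[3]=15 > arr[5]=2
(4, 5): arr[4]=12 > arr[5]=2

Total inversions: 4

The array has 4 inversion(s): (2,5), (3,4), (3,5), (4,5). Each pair (i,j) satisfies i < j and arr[i] > arr[j].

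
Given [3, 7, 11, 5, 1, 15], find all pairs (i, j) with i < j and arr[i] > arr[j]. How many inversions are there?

Finding inversions in [3, 7, 11, 5, 1, 15]:

(0, 4): arr[0]=3 > arr[4]=1
(1, 3): arr[1]=7 > arr[3]=5
(1, 4): arr[1]=7 > arr[4]=1
(2, 3): arr[2]=11 > arr[3]=5
(2, 4): arr[2]=11 > arr[4]=1
(3, 4): arr[3]=5 > arr[4]=1

Total inversions: 6

The array has 6 inversion(s): (0,4), (1,3), (1,4), (2,3), (2,4), (3,4). Each pair (i,j) satisfies i < j and arr[i] > arr[j].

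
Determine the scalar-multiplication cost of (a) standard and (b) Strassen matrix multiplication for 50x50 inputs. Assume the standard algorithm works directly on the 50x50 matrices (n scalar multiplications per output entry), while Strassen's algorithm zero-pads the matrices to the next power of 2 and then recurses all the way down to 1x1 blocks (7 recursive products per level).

Matrix multiplication for 50x50 matrices:

Strassen's algorithm requires power-of-2 dimensions. Pad 50x50 to 64x64 (next power of 2).

Standard algorithm: 50^3 = 125000 multiplications
Strassen's algorithm: 7^(log2(64)) = 7^6 = 117649 multiplications
Savings: 125000 - 117649 = 7351 multiplications

Standard: 125000 multiplications (50^3). Strassen: 117649 multiplications (7^6, after padding to 64x64). Strassen reduces 8 recursive multiplications to 7 at each level.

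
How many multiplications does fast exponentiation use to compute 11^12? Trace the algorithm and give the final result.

Computing 11^12 by squaring (build up from 11^1; each line after the first costs one multiplication):

11^1 = 11
11^2 = (11^1)^2 = 11^2 = 121
11^3 = 11 * 11^2 = 11 * 121 = 1331
11^6 = (11^3)^2 = 1331^2 = 1771561
11^12 = (11^6)^2 = 1771561^2 = 3138428376721

Result: 3138428376721
Multiplications needed: 4 (4 lines after 11^1)

11^12 = 3138428376721. Using exponentiation by squaring, this requires 4 multiplications. The key idea: if the exponent is even, square the half-power; if odd, multiply by the base once.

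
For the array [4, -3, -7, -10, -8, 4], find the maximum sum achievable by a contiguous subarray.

Using Kadane's algorithm on [4, -3, -7, -10, -8, 4]:

Scanning through the array:
Position 1 (value -3): max_ending_here = 1, max_so_far = 4
Position 2 (value -7): max_ending_here = -6, max_so_far = 4
Position 3 (value -10): max_ending_here = -10, max_so_far = 4
Position 4 (value -8): max_ending_here = -8, max_so_far = 4
Position 5 (value 4): max_ending_here = 4, max_so_far = 4

Maximum subarray: [4]
Maximum sum: 4

The maximum subarray is [4] with sum 4. This subarray runs from index 0 to index 0.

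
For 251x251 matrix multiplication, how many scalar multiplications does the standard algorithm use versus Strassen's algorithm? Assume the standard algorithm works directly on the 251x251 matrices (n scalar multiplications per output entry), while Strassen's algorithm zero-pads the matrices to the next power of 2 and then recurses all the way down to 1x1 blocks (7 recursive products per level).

Matrix multiplication for 251x251 matrices:

Strassen's algorithm requires power-of-2 dimensions. Pad 251x251 to 256x256 (next power of 2).

Standard algorithm: 251^3 = 15813251 multiplications
Strassen's algorithm: 7^(log2(256)) = 7^8 = 5764801 multiplications
Savings: 15813251 - 5764801 = 10048450 multiplications

Standard: 15813251 multiplications (251^3). Strassen: 5764801 multiplications (7^8, after padding to 256x256). Strassen reduces 8 recursive multiplications to 7 at each level.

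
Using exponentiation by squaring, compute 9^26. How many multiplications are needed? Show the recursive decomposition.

Computing 9^26 by squaring (build up from 9^1; each line after the first costs one multiplication):

9^1 = 9
9^2 = (9^1)^2 = 9^2 = 81
9^3 = 9 * 9^2 = 9 * 81 = 729
9^6 = (9^3)^2 = 729^2 = 531441
9^12 = (9^6)^2 = 531441^2 = 282429536481
9^13 = 9 * 9^12 = 9 * 282429536481 = 2541865828329
9^26 = (9^13)^2 = 2541865828329^2 = 6461081889226673298932241

Result: 6461081889226673298932241
Multiplications needed: 6 (6 lines after 9^1)

9^26 = 6461081889226673298932241. Using exponentiation by squaring, this requires 6 multiplications. The key idea: if the exponent is even, square the half-power; if odd, multiply by the base once.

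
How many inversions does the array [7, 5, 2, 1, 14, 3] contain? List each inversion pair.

Finding inversions in [7, 5, 2, 1, 14, 3]:

(0, 1): arr[0]=7 > arr[1]=5
(0, 2): arr[0]=7 > arr[2]=2
(0, 3): arr[0]=7 > arr[3]=1
(0, 5): arr[0]=7 > arr[5]=3
(1, 2): arr[1]=5 > arr[2]=2
(1, 3): arr[1]=5 > arr[3]=1
(1, 5): arr[1]=5 > arr[5]=3
(2, 3): arr[2]=2 > arr[3]=1
(4, 5): arr[4]=14 > arr[5]=3

Total inversions: 9

The array has 9 inversion(s): (0,1), (0,2), (0,3), (0,5), (1,2), (1,3), (1,5), (2,3), (4,5). Each pair (i,j) satisfies i < j and arr[i] > arr[j].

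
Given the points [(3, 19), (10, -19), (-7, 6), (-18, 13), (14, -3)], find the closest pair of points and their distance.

Computing all pairwise distances among 5 points:

d((3, 19), (10, -19)) = 38.6394
d((3, 19), (-7, 6)) = 16.4012
d((3, 19), (-18, 13)) = 21.8403
d((3, 19), (14, -3)) = 24.5967
d((10, -19), (-7, 6)) = 30.2324
d((10, -19), (-18, 13)) = 42.5206
d((10, -19), (14, -3)) = 16.4924
d((-7, 6), (-18, 13)) = 13.0384 <-- minimum
d((-7, 6), (14, -3)) = 22.8473
d((-18, 13), (14, -3)) = 35.7771

Closest pair: (-7, 6) and (-18, 13) with distance 13.0384

The closest pair is (-7, 6) and (-18, 13) with Euclidean distance 13.0384. For 5 points, brute-force pairwise comparison is shown above. For large n, the divide-and-conquer algorithm (sort by x, recurse on halves, check the dividing strip) achieves O(n log n).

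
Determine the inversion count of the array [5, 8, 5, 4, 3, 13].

Finding inversions in [5, 8, 5, 4, 3, 13]:

(0, 3): arr[0]=5 > arr[3]=4
(0, 4): arr[0]=5 > arr[4]=3
(1, 2): arr[1]=8 > arr[2]=5
(1, 3): arr[1]=8 > arr[3]=4
(1, 4): arr[1]=8 > arr[4]=3
(2, 3): arr[2]=5 > arr[3]=4
(2, 4): arr[2]=5 > arr[4]=3
(3, 4): arr[3]=4 > arr[4]=3

Total inversions: 8

The array has 8 inversion(s): (0,3), (0,4), (1,2), (1,3), (1,4), (2,3), (2,4), (3,4). Each pair (i,j) satisfies i < j and arr[i] > arr[j].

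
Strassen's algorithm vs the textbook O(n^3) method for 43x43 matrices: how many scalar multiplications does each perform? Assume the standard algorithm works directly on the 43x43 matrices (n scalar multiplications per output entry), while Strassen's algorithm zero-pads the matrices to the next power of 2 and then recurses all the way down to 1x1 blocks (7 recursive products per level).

Matrix multiplication for 43x43 matrices:

Strassen's algorithm requires power-of-2 dimensions. Pad 43x43 to 64x64 (next power of 2).

Standard algorithm: 43^3 = 79507 multiplications
Strassen's algorithm: 7^(log2(64)) = 7^6 = 117649 multiplications
Difference: 79507 - 117649 = -38142 (Strassen uses MORE here due to padding overhead — for small or just-over-power-of-2 n, padding can outweigh the per-level savings)

Standard: 79507 multiplications (43^3). Strassen: 117649 multiplications (7^6, after padding to 64x64). Strassen reduces 8 recursive multiplications to 7 at each level.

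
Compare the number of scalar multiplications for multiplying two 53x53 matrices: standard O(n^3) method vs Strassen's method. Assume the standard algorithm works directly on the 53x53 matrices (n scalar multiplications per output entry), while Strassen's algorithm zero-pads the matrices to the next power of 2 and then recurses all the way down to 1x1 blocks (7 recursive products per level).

Matrix multiplication for 53x53 matrices:

Strassen's algorithm requires power-of-2 dimensions. Pad 53x53 to 64x64 (next power of 2).

Standard algorithm: 53^3 = 148877 multiplications
Strassen's algorithm: 7^(log2(64)) = 7^6 = 117649 multiplications
Savings: 148877 - 117649 = 31228 multiplications

Standard: 148877 multiplications (53^3). Strassen: 117649 multiplications (7^6, after padding to 64x64). Strassen reduces 8 recursive multiplications to 7 at each level.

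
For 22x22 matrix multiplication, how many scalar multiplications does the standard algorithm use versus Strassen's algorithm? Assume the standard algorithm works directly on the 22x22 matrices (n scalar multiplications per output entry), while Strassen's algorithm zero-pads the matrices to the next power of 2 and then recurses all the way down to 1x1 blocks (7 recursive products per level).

Matrix multiplication for 22x22 matrices:

Strassen's algorithm requires power-of-2 dimensions. Pad 22x22 to 32x32 (next power of 2).

Standard algorithm: 22^3 = 10648 multiplications
Strassen's algorithm: 7^(log2(32)) = 7^5 = 16807 multiplications
Difference: 10648 - 16807 = -6159 (Strassen uses MORE here due to padding overhead — for small or just-over-power-of-2 n, padding can outweigh the per-level savings)

Standard: 10648 multiplications (22^3). Strassen: 16807 multiplications (7^5, after padding to 32x32). Strassen reduces 8 recursive multiplications to 7 at each level.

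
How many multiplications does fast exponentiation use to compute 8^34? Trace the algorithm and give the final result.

Computing 8^34 by squaring (build up from 8^1; each line after the first costs one multiplication):

8^1 = 8
8^2 = (8^1)^2 = 8^2 = 64
8^4 = (8^2)^2 = 64^2 = 4096
8^8 = (8^4)^2 = 4096^2 = 16777216
8^16 = (8^8)^2 = 16777216^2 = 281474976710656
8^17 = 8 * 8^16 = 8 * 281474976710656 = 2251799813685248
8^34 = (8^17)^2 = 2251799813685248^2 = 5070602400912917605986812821504

Result: 5070602400912917605986812821504
Multiplications needed: 6 (6 lines after 8^1)

8^34 = 5070602400912917605986812821504. Using exponentiation by squaring, this requires 6 multiplications. The key idea: if the exponent is even, square the half-power; if odd, multiply by the base once.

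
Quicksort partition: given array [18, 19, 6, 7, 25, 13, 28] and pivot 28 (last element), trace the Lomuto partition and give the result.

Lomuto partition with pivot = 28:

Initial array: [18, 19, 6, 7, 25, 13, 28]

arr[0]=18 <= 28: swap with position 0, array becomes [18, 19, 6, 7, 25, 13, 28]
arr[1]=19 <= 28: swap with position 1, array becomes [18, 19, 6, 7, 25, 13, 28]
arr[2]=6 <= 28: swap with position 2, array becomes [18, 19, 6, 7, 25, 13, 28]
arr[3]=7 <= 28: swap with position 3, array becomes [18, 19, 6, 7, 25, 13, 28]
arr[4]=25 <= 28: swap with position 4, array becomes [18, 19, 6, 7, 25, 13, 28]
arr[5]=13 <= 28: swap with position 5, array becomes [18, 19, 6, 7, 25, 13, 28]

Place pivot at position 6: [18, 19, 6, 7, 25, 13, 28]
Pivot position: 6

After partitioning with pivot 28, the array becomes [18, 19, 6, 7, 25, 13, 28]. The pivot is placed at index 6. All elements to the left of the pivot are <= 28, and all elements to the right are > 28.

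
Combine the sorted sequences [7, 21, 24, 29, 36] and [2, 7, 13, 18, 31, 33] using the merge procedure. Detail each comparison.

Merging process:

Compare 7 vs 2: take 2 from right. Merged: [2]
Compare 7 vs 7: take 7 from left. Merged: [2, 7]
Compare 21 vs 7: take 7 from right. Merged: [2, 7, 7]
Compare 21 vs 13: take 13 from right. Merged: [2, 7, 7, 13]
Compare 21 vs 18: take 18 from right. Merged: [2, 7, 7, 13, 18]
Compare 21 vs 31: take 21 from left. Merged: [2, 7, 7, 13, 18, 21]
Compare 24 vs 31: take 24 from left. Merged: [2, 7, 7, 13, 18, 21, 24]
Compare 29 vs 31: take 29 from left. Merged: [2, 7, 7, 13, 18, 21, 24, 29]
Compare 36 vs 31: take 31 from right. Merged: [2, 7, 7, 13, 18, 21, 24, 29, 31]
Compare 36 vs 33: take 33 from right. Merged: [2, 7, 7, 13, 18, 21, 24, 29, 31, 33]
Append remaining from left: [36]. Merged: [2, 7, 7, 13, 18, 21, 24, 29, 31, 33, 36]

Final merged array: [2, 7, 7, 13, 18, 21, 24, 29, 31, 33, 36]
Total comparisons: 10

The merged array is [2, 7, 7, 13, 18, 21, 24, 29, 31, 33, 36], requiring 10 comparisons. The merge step runs in O(n) time where n is the total number of elements.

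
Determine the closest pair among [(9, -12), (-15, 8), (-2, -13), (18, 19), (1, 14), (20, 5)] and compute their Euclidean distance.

Computing all pairwise distances among 6 points:

d((9, -12), (-15, 8)) = 31.241
d((9, -12), (-2, -13)) = 11.0454 <-- minimum
d((9, -12), (18, 19)) = 32.28
d((9, -12), (1, 14)) = 27.2029
d((9, -12), (20, 5)) = 20.2485
d((-15, 8), (-2, -13)) = 24.6982
d((-15, 8), (18, 19)) = 34.7851
d((-15, 8), (1, 14)) = 17.088
d((-15, 8), (20, 5)) = 35.1283
d((-2, -13), (18, 19)) = 37.7359
d((-2, -13), (1, 14)) = 27.1662
d((-2, -13), (20, 5)) = 28.4253
d((18, 19), (1, 14)) = 17.72
d((18, 19), (20, 5)) = 14.1421
d((1, 14), (20, 5)) = 21.0238

Closest pair: (9, -12) and (-2, -13) with distance 11.0454

The closest pair is (9, -12) and (-2, -13) with Euclidean distance 11.0454. For 6 points, brute-force pairwise comparison is shown above. For large n, the divide-and-conquer algorithm (sort by x, recurse on halves, check the dividing strip) achieves O(n log n).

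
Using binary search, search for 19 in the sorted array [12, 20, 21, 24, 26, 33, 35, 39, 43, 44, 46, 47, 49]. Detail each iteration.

Binary search for 19 in [12, 20, 21, 24, 26, 33, 35, 39, 43, 44, 46, 47, 49]:

lo=0, hi=12, mid=6, arr[mid]=35 -> 35 > 19, search left half
lo=0, hi=5, mid=2, arr[mid]=21 -> 21 > 19, search left half
lo=0, hi=1, mid=0, arr[mid]=12 -> 12 < 19, search right half
lo=1, hi=1, mid=1, arr[mid]=20 -> 20 > 19, search left half
lo=1 > hi=0, target 19 not found

Binary search determines that 19 is not in the array after 4 comparisons. The search space was exhausted without finding the target.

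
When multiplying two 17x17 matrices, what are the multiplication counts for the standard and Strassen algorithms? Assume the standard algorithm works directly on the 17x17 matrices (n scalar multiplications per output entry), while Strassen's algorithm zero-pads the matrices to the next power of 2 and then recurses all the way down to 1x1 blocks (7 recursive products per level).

Matrix multiplication for 17x17 matrices:

Strassen's algorithm requires power-of-2 dimensions. Pad 17x17 to 32x32 (next power of 2).

Standard algorithm: 17^3 = 4913 multiplications
Strassen's algorithm: 7^(log2(32)) = 7^5 = 16807 multiplications
Difference: 4913 - 16807 = -11894 (Strassen uses MORE here due to padding overhead — for small or just-over-power-of-2 n, padding can outweigh the per-level savings)

Standard: 4913 multiplications (17^3). Strassen: 16807 multiplications (7^5, after padding to 32x32). Strassen reduces 8 recursive multiplications to 7 at each level.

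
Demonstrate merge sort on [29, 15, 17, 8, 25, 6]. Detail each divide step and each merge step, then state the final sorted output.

Merge sort trace:

Split: [29, 15, 17, 8, 25, 6] -> [29, 15, 17] and [8, 25, 6]
  Split: [29, 15, 17] -> [29] and [15, 17]
    Split: [15, 17] -> [15] and [17]
    Merge: [15] + [17] -> [15, 17]
  Merge: [29] + [15, 17] -> [15, 17, 29]
  Split: [8, 25, 6] -> [8] and [25, 6]
    Split: [25, 6] -> [25] and [6]
    Merge: [25] + [6] -> [6, 25]
  Merge: [8] + [6, 25] -> [6, 8, 25]
Merge: [15, 17, 29] + [6, 8, 25] -> [6, 8, 15, 17, 25, 29]

Final sorted array: [6, 8, 15, 17, 25, 29]

The merge sort proceeds by recursively splitting the array and merging sorted halves.
After all merges, the sorted array is [6, 8, 15, 17, 25, 29].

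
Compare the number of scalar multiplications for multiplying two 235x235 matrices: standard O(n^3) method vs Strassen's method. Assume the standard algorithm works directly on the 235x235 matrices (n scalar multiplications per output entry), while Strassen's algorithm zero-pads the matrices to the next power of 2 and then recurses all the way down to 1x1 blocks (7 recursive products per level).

Matrix multiplication for 235x235 matrices:

Strassen's algorithm requires power-of-2 dimensions. Pad 235x235 to 256x256 (next power of 2).

Standard algorithm: 235^3 = 12977875 multiplications
Strassen's algorithm: 7^(log2(256)) = 7^8 = 5764801 multiplications
Savings: 12977875 - 5764801 = 7213074 multiplications

Standard: 12977875 multiplications (235^3). Strassen: 5764801 multiplications (7^8, after padding to 256x256). Strassen reduces 8 recursive multiplications to 7 at each level.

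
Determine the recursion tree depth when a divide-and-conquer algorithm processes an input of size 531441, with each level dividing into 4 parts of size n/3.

For divide and conquer with division factor 3:

Problem sizes at each level:
Level 0: 531441
Level 1: 177147
Level 2: 59049
Level 3: 19683
Level 4: 6561
Level 5: 2187
Level 6: 729
Level 7: 243
Level 8: 81
Level 9: 27
Level 10: 9
Level 11: 3
Level 12: 1

The root is level 0 and the size-1 base case is level 12 (the tree spans levels 0 through 12, i.e. 13 levels counting the root), so the depth is the number of divisions: log_3(531441) = 12

The recursion tree depth is log_3(531441) = 12. At each level, the problem size is divided by 3, so it takes 12 divisions to reduce to a base case of size 1. The algorithm makes 4 recursive calls at each level.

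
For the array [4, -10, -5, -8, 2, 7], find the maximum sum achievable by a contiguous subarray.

Using Kadane's algorithm on [4, -10, -5, -8, 2, 7]:

Scanning through the array:
Position 1 (value -10): max_ending_here = -6, max_so_far = 4
Position 2 (value -5): max_ending_here = -5, max_so_far = 4
Position 3 (value -8): max_ending_here = -8, max_so_far = 4
Position 4 (value 2): max_ending_here = 2, max_so_far = 4
Position 5 (value 7): max_ending_here = 9, max_so_far = 9

Maximum subarray: [2, 7]
Maximum sum: 9

The maximum subarray is [2, 7] with sum 9. This subarray runs from index 4 to index 5.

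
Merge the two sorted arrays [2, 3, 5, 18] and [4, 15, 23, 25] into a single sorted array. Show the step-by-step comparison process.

Merging process:

Compare 2 vs 4: take 2 from left. Merged: [2]
Compare 3 vs 4: take 3 from left. Merged: [2, 3]
Compare 5 vs 4: take 4 from right. Merged: [2, 3, 4]
Compare 5 vs 15: take 5 from left. Merged: [2, 3, 4, 5]
Compare 18 vs 15: take 15 from right. Merged: [2, 3, 4, 5, 15]
Compare 18 vs 23: take 18 from left. Merged: [2, 3, 4, 5, 15, 18]
Append remaining from right: [23, 25]. Merged: [2, 3, 4, 5, 15, 18, 23, 25]

Final merged array: [2, 3, 4, 5, 15, 18, 23, 25]
Total comparisons: 6

The merged array is [2, 3, 4, 5, 15, 18, 23, 25], requiring 6 comparisons. The merge step runs in O(n) time where n is the total number of elements.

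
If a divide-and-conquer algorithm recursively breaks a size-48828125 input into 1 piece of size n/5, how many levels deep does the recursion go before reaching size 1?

For divide and conquer with division factor 5:

Problem sizes at each level:
Level 0: 48828125
Level 1: 9765625
Level 2: 1953125
Level 3: 390625
Level 4: 78125
Level 5: 15625
Level 6: 3125
Level 7: 625
Level 8: 125
Level 9: 25
Level 10: 5
Level 11: 1

The root is level 0 and the size-1 base case is level 11 (the tree spans levels 0 through 11, i.e. 12 levels counting the root), so the depth is the number of divisions: log_5(48828125) = 11

The recursion tree depth is log_5(48828125) = 11. At each level, the problem size is divided by 5, so it takes 11 divisions to reduce to a base case of size 1. The algorithm makes 1 recursive call at each level.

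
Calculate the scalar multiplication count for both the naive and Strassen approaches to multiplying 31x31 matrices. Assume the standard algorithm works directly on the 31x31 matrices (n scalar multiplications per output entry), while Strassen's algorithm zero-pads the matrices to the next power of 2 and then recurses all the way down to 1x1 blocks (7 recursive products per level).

Matrix multiplication for 31x31 matrices:

Strassen's algorithm requires power-of-2 dimensions. Pad 31x31 to 32x32 (next power of 2).

Standard algorithm: 31^3 = 29791 multiplications
Strassen's algorithm: 7^(log2(32)) = 7^5 = 16807 multiplications
Savings: 29791 - 16807 = 12984 multiplications

Standard: 29791 multiplications (31^3). Strassen: 16807 multiplications (7^5, after padding to 32x32). Strassen reduces 8 recursive multiplications to 7 at each level.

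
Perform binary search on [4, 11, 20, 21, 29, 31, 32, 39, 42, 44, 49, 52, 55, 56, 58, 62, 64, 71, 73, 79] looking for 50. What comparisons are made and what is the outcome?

Binary search for 50 in [4, 11, 20, 21, 29, 31, 32, 39, 42, 44, 49, 52, 55, 56, 58, 62, 64, 71, 73, 79]:

lo=0, hi=19, mid=9, arr[mid]=44 -> 44 < 50, search right half
lo=10, hi=19, mid=14, arr[mid]=58 -> 58 > 50, search left half
lo=10, hi=13, mid=11, arr[mid]=52 -> 52 > 50, search left half
lo=10, hi=10, mid=10, arr[mid]=49 -> 49 < 50, search right half
lo=11 > hi=10, target 50 not found

Binary search determines that 50 is not in the array after 4 comparisons. The search space was exhausted without finding the target.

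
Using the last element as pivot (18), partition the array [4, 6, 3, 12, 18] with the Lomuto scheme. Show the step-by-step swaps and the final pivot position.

Lomuto partition with pivot = 18:

Initial array: [4, 6, 3, 12, 18]

arr[0]=4 <= 18: swap with position 0, array becomes [4, 6, 3, 12, 18]
arr[1]=6 <= 18: swap with position 1, array becomes [4, 6, 3, 12, 18]
arr[2]=3 <= 18: swap with position 2, array becomes [4, 6, 3, 12, 18]
arr[3]=12 <= 18: swap with position 3, array becomes [4, 6, 3, 12, 18]

Place pivot at position 4: [4, 6, 3, 12, 18]
Pivot position: 4

After partitioning with pivot 18, the array becomes [4, 6, 3, 12, 18]. The pivot is placed at index 4. All elements to the left of the pivot are <= 18, and all elements to the right are > 18.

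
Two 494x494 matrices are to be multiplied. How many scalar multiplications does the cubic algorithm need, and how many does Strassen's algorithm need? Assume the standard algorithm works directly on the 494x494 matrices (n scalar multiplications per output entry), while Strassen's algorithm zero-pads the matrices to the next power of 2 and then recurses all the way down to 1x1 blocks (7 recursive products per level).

Matrix multiplication for 494x494 matrices:

Strassen's algorithm requires power-of-2 dimensions. Pad 494x494 to 512x512 (next power of 2).

Standard algorithm: 494^3 = 120553784 multiplications
Strassen's algorithm: 7^(log2(512)) = 7^9 = 40353607 multiplications
Savings: 120553784 - 40353607 = 80200177 multiplications

Standard: 120553784 multiplications (494^3). Strassen: 40353607 multiplications (7^9, after padding to 512x512). Strassen reduces 8 recursive multiplications to 7 at each level.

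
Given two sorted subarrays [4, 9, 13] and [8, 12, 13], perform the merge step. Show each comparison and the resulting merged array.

Merging process:

Compare 4 vs 8: take 4 from left. Merged: [4]
Compare 9 vs 8: take 8 from right. Merged: [4, 8]
Compare 9 vs 12: take 9 from left. Merged: [4, 8, 9]
Compare 13 vs 12: take 12 from right. Merged: [4, 8, 9, 12]
Compare 13 vs 13: take 13 from left. Merged: [4, 8, 9, 12, 13]
Append remaining from right: [13]. Merged: [4, 8, 9, 12, 13, 13]

Final merged array: [4, 8, 9, 12, 13, 13]
Total comparisons: 5

The merged array is [4, 8, 9, 12, 13, 13], requiring 5 comparisons. The merge step runs in O(n) time where n is the total number of elements.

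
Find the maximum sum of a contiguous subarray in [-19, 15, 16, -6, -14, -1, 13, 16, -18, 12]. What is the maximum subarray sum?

Using Kadane's algorithm on [-19, 15, 16, -6, -14, -1, 13, 16, -18, 12]:

Scanning through the array:
Position 1 (value 15): max_ending_here = 15, max_so_far = 15
Position 2 (value 16): max_ending_here = 31, max_so_far = 31
Position 3 (value -6): max_ending_here = 25, max_so_far = 31
Position 4 (value -14): max_ending_here = 11, max_so_far = 31
Position 5 (value -1): max_ending_here = 10, max_so_far = 31
Position 6 (value 13): max_ending_here = 23, max_so_far = 31
Position 7 (value 16): max_ending_here = 39, max_so_far = 39
Position 8 (value -18): max_ending_here = 21, max_so_far = 39
Position 9 (value 12): max_ending_here = 33, max_so_far = 39

Maximum subarray: [15, 16, -6, -14, -1, 13, 16]
Maximum sum: 39

The maximum subarray is [15, 16, -6, -14, -1, 13, 16] with sum 39. This subarray runs from index 1 to index 7.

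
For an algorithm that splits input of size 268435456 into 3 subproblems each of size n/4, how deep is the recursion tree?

For divide and conquer with division factor 4:

Problem sizes at each level:
Level 0: 268435456
Level 1: 67108864
Level 2: 16777216
Level 3: 4194304
Level 4: 1048576
Level 5: 262144
Level 6: 65536
Level 7: 16384
Level 8: 4096
Level 9: 1024
Level 10: 256
Level 11: 64
Level 12: 16
Level 13: 4
Level 14: 1

The root is level 0 and the size-1 base case is level 14 (the tree spans levels 0 through 14, i.e. 15 levels counting the root), so the depth is the number of divisions: log_4(268435456) = 14

The recursion tree depth is log_4(268435456) = 14. At each level, the problem size is divided by 4, so it takes 14 divisions to reduce to a base case of size 1. The algorithm makes 3 recursive calls at each level.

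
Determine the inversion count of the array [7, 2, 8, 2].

Finding inversions in [7, 2, 8, 2]:

(0, 1): arr[0]=7 > arr[1]=2
(0, 3): arr[0]=7 > arr[3]=2
(2, 3): arr[2]=8 > arr[3]=2

Total inversions: 3

The array has 3 inversion(s): (0,1), (0,3), (2,3). Each pair (i,j) satisfies i < j and arr[i] > arr[j].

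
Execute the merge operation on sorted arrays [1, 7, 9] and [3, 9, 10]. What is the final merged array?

Merging process:

Compare 1 vs 3: take 1 from left. Merged: [1]
Compare 7 vs 3: take 3 from right. Merged: [1, 3]
Compare 7 vs 9: take 7 from left. Merged: [1, 3, 7]
Compare 9 vs 9: take 9 from left. Merged: [1, 3, 7, 9]
Append remaining from right: [9, 10]. Merged: [1, 3, 7, 9, 9, 10]

Final merged array: [1, 3, 7, 9, 9, 10]
Total comparisons: 4

The merged array is [1, 3, 7, 9, 9, 10], requiring 4 comparisons. The merge step runs in O(n) time where n is the total number of elements.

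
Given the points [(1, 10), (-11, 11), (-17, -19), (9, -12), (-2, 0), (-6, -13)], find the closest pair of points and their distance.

Computing all pairwise distances among 6 points:

d((1, 10), (-11, 11)) = 12.0416
d((1, 10), (-17, -19)) = 34.1321
d((1, 10), (9, -12)) = 23.4094
d((1, 10), (-2, 0)) = 10.4403 <-- minimum
d((1, 10), (-6, -13)) = 24.0416
d((-11, 11), (-17, -19)) = 30.5941
d((-11, 11), (9, -12)) = 30.4795
d((-11, 11), (-2, 0)) = 14.2127
d((-11, 11), (-6, -13)) = 24.5153
d((-17, -19), (9, -12)) = 26.9258
d((-17, -19), (-2, 0)) = 24.2074
d((-17, -19), (-6, -13)) = 12.53
d((9, -12), (-2, 0)) = 16.2788
d((9, -12), (-6, -13)) = 15.0333
d((-2, 0), (-6, -13)) = 13.6015

Closest pair: (1, 10) and (-2, 0) with distance 10.4403

The closest pair is (1, 10) and (-2, 0) with Euclidean distance 10.4403. For 6 points, brute-force pairwise comparison is shown above. For large n, the divide-and-conquer algorithm (sort by x, recurse on halves, check the dividing strip) achieves O(n log n).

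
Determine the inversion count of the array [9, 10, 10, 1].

Finding inversions in [9, 10, 10, 1]:

(0, 3): arr[0]=9 > arr[3]=1
(1, 3): arr[1]=10 > arr[3]=1
(2, 3): arr[2]=10 > arr[3]=1

Total inversions: 3

The array has 3 inversion(s): (0,3), (1,3), (2,3). Each pair (i,j) satisfies i < j and arr[i] > arr[j].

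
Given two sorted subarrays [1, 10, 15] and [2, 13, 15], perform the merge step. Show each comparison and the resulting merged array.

Merging process:

Compare 1 vs 2: take 1 from left. Merged: [1]
Compare 10 vs 2: take 2 from right. Merged: [1, 2]
Compare 10 vs 13: take 10 from left. Merged: [1, 2, 10]
Compare 15 vs 13: take 13 from right. Merged: [1, 2, 10, 13]
Compare 15 vs 15: take 15 from left. Merged: [1, 2, 10, 13, 15]
Append remaining from right: [15]. Merged: [1, 2, 10, 13, 15, 15]

Final merged array: [1, 2, 10, 13, 15, 15]
Total comparisons: 5

The merged array is [1, 2, 10, 13, 15, 15], requiring 5 comparisons. The merge step runs in O(n) time where n is the total number of elements.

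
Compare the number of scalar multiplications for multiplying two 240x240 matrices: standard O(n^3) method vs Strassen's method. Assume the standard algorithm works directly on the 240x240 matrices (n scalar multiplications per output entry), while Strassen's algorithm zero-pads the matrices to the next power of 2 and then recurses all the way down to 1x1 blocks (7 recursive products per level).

Matrix multiplication for 240x240 matrices:

Strassen's algorithm requires power-of-2 dimensions. Pad 240x240 to 256x256 (next power of 2).

Standard algorithm: 240^3 = 13824000 multiplications
Strassen's algorithm: 7^(log2(256)) = 7^8 = 5764801 multiplications
Savings: 13824000 - 5764801 = 8059199 multiplications

Standard: 13824000 multiplications (240^3). Strassen: 5764801 multiplications (7^8, after padding to 256x256). Strassen reduces 8 recursive multiplications to 7 at each level.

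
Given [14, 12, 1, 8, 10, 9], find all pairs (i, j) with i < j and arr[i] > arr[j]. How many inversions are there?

Finding inversions in [14, 12, 1, 8, 10, 9]:

(0, 1): arr[0]=14 > arr[1]=12
(0, 2): arr[0]=14 > arr[2]=1
(0, 3): arr[0]=14 > arr[3]=8
(0, 4): arr[0]=14 > arr[4]=10
(0, 5): arr[0]=14 > arr[5]=9
(1, 2): arr[1]=12 > arr[2]=1
(1, 3): arr[1]=12 > arr[3]=8
(1, 4): arr[1]=12 > arr[4]=10
(1, 5): arr[1]=12 > arr[5]=9
(4, 5): arr[4]=10 > arr[5]=9

Total inversions: 10

The array has 10 inversion(s): (0,1), (0,2), (0,3), (0,4), (0,5), (1,2), (1,3), (1,4), (1,5), (4,5). Each pair (i,j) satisfies i < j and arr[i] > arr[j].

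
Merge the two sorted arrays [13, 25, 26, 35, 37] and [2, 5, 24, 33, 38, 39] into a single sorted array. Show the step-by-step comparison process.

Merging process:

Compare 13 vs 2: take 2 from right. Merged: [2]
Compare 13 vs 5: take 5 from right. Merged: [2, 5]
Compare 13 vs 24: take 13 from left. Merged: [2, 5, 13]
Compare 25 vs 24: take 24 from right. Merged: [2, 5, 13, 24]
Compare 25 vs 33: take 25 from left. Merged: [2, 5, 13, 24, 25]
Compare 26 vs 33: take 26 from left. Merged: [2, 5, 13, 24, 25, 26]
Compare 35 vs 33: take 33 from right. Merged: [2, 5, 13, 24, 25, 26, 33]
Compare 35 vs 38: take 35 from left. Merged: [2, 5, 13, 24, 25, 26, 33, 35]
Compare 37 vs 38: take 37 from left. Merged: [2, 5, 13, 24, 25, 26, 33, 35, 37]
Append remaining from right: [38, 39]. Merged: [2, 5, 13, 24, 25, 26, 33, 35, 37, 38, 39]

Final merged array: [2, 5, 13, 24, 25, 26, 33, 35, 37, 38, 39]
Total comparisons: 9

The merged array is [2, 5, 13, 24, 25, 26, 33, 35, 37, 38, 39], requiring 9 comparisons. The merge step runs in O(n) time where n is the total number of elements.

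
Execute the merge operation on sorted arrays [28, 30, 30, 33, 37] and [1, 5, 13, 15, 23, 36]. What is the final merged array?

Merging process:

Compare 28 vs 1: take 1 from right. Merged: [1]
Compare 28 vs 5: take 5 from right. Merged: [1, 5]
Compare 28 vs 13: take 13 from right. Merged: [1, 5, 13]
Compare 28 vs 15: take 15 from right. Merged: [1, 5, 13, 15]
Compare 28 vs 23: take 23 from right. Merged: [1, 5, 13, 15, 23]
Compare 28 vs 36: take 28 from left. Merged: [1, 5, 13, 15, 23, 28]
Compare 30 vs 36: take 30 from left. Merged: [1, 5, 13, 15, 23, 28, 30]
Compare 30 vs 36: take 30 from left. Merged: [1, 5, 13, 15, 23, 28, 30, 30]
Compare 33 vs 36: take 33 from left. Merged: [1, 5, 13, 15, 23, 28, 30, 30, 33]
Compare 37 vs 36: take 36 from right. Merged: [1, 5, 13, 15, 23, 28, 30, 30, 33, 36]
Append remaining from left: [37]. Merged: [1, 5, 13, 15, 23, 28, 30, 30, 33, 36, 37]

Final merged array: [1, 5, 13, 15, 23, 28, 30, 30, 33, 36, 37]
Total comparisons: 10

The merged array is [1, 5, 13, 15, 23, 28, 30, 30, 33, 36, 37], requiring 10 comparisons. The merge step runs in O(n) time where n is the total number of elements.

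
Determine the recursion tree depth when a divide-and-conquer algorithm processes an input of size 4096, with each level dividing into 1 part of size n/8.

For divide and conquer with division factor 8:

Problem sizes at each level:
Level 0: 4096
Level 1: 512
Level 2: 64
Level 3: 8
Level 4: 1

The root is level 0 and the size-1 base case is level 4 (the tree spans levels 0 through 4, i.e. 5 levels counting the root), so the depth is the number of divisions: log_8(4096) = 4

The recursion tree depth is log_8(4096) = 4. At each level, the problem size is divided by 8, so it takes 4 divisions to reduce to a base case of size 1. The algorithm makes 1 recursive call at each level.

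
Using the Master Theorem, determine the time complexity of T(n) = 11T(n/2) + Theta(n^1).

Master Theorem for T(n) = 11T(n/2) + O(n^1):

a = 11, b = 2, c = 1
log_b(a) = log_2(11) = 3.4594

Case 1: c = 1 < log_2(11) = 3.4594
T(n) = O(n^(log_2 11))

For T(n) = 11T(n/2) + O(n^1): log_2(11) = 3.4594. This is Case 1 of the Master Theorem (c < log_b(a), work dominated by leaves), giving O(n^(log_2 11)).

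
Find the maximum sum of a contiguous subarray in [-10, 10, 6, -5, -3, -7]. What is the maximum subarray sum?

Using Kadane's algorithm on [-10, 10, 6, -5, -3, -7]:

Scanning through the array:
Position 1 (value 10): max_ending_here = 10, max_so_far = 10
Position 2 (value 6): max_ending_here = 16, max_so_far = 16
Position 3 (value -5): max_ending_here = 11, max_so_far = 16
Position 4 (value -3): max_ending_here = 8, max_so_far = 16
Position 5 (value -7): max_ending_here = 1, max_so_far = 16

Maximum subarray: [10, 6]
Maximum sum: 16

The maximum subarray is [10, 6] with sum 16. This subarray runs from index 1 to index 2.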